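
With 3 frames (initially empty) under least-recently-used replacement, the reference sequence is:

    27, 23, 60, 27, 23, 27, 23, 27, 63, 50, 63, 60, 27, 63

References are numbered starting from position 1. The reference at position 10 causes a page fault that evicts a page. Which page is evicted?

pos 1: 27 -> miss, frames [27]
pos 2: 23 -> miss, frames [27, 23]
pos 3: 60 -> miss, frames [27, 23, 60]
pos 4: 27 -> hit
pos 5: 23 -> hit
pos 6: 27 -> hit
pos 7: 23 -> hit
pos 8: 27 -> hit
pos 9: 63 -> miss, evict 60, frames [23, 27, 63]
pos 10: 50 -> miss, evict 23, frames [27, 63, 50]
At position 10, page 23 is evicted.

23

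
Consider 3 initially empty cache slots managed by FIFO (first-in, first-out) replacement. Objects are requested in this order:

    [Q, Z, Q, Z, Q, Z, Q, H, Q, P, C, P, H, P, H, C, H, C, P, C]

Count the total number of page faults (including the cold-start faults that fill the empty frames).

Q -> fault, frames (Q)
Z -> fault, frames (Q Z)
Q -> hit
Z -> hit
Q -> hit
Z -> hit
Q -> hit
H -> fault, frames (Q Z H)
Q -> hit
P -> fault, evict Q, frames (Z H P)
C -> fault, evict Z, frames (H P C)
P -> hit
H -> hit
P -> hit
H -> hit
C -> hit
H -> hit
C -> hit
P -> hit
C -> hit
Page faults: 5.

5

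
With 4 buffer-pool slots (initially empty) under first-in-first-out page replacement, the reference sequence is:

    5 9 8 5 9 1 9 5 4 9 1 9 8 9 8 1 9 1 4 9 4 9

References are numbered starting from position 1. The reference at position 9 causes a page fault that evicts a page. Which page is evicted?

pos 1: 5 → miss, frames [5]
pos 2: 9 → miss, frames [5, 9]
pos 3: 8 → miss, frames [5, 9, 8]
pos 4: 5 → hit
pos 5: 9 → hit
pos 6: 1 → miss, frames [5, 9, 8, 1]
pos 7: 9 → hit
pos 8: 5 → hit
pos 9: 4 → miss, evict 5, frames [9, 8, 1, 4]
At position 9, page 5 is evicted.

5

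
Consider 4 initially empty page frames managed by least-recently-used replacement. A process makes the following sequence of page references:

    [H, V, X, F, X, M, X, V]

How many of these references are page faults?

5

H -> fault, frames {H}
V -> fault, frames {H,V}
X -> fault, frames {H,V,X}
F -> fault, frames {H,V,X,F}
X -> hit
M -> fault, evict H, frames {V,F,X,M}
X -> hit
V -> hit
Page faults: 5.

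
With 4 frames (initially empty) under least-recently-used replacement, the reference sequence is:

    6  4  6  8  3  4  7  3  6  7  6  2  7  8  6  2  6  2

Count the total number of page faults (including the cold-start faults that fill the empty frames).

6: fault, frames [6]
4: fault, frames [6, 4]
6: hit
8: fault, frames [4, 6, 8]
3: fault, frames [4, 6, 8, 3]
4: hit
7: fault, evict 6, frames [8, 3, 4, 7]
3: hit
6: fault, evict 8, frames [4, 7, 3, 6]
7: hit
6: hit
2: fault, evict 4, frames [3, 7, 6, 2]
7: hit
8: fault, evict 3, frames [6, 2, 7, 8]
6: hit
2: hit
6: hit
2: hit
Page faults: 8.

8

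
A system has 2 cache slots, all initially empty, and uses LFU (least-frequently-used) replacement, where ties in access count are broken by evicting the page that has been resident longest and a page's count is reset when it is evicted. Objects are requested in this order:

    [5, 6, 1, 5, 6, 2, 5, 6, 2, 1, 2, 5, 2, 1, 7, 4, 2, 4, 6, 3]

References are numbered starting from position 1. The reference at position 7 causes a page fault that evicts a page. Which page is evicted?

6

pos 1: 5: miss, frames {5}
pos 2: 6: miss, frames {5,6}
pos 3: 1: miss, evict 5, frames {6,1}
pos 4: 5: miss, evict 6, frames {1,5}
pos 5: 6: miss, evict 1, frames {5,6}
pos 6: 2: miss, evict 5, frames {6,2}
pos 7: 5: miss, evict 6, frames {2,5}
At position 7, page 6 is evicted.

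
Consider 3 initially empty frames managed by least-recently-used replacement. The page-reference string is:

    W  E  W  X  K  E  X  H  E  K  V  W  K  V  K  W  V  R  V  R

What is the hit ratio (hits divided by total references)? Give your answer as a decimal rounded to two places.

W: fault, frames [W]
E: fault, frames [W, E]
W: hit
X: fault, frames [E, W, X]
K: fault, evict E, frames [W, X, K]
E: fault, evict W, frames [X, K, E]
X: hit
H: fault, evict K, frames [E, X, H]
E: hit
K: fault, evict X, frames [H, E, K]
V: fault, evict H, frames [E, K, V]
W: fault, evict E, frames [K, V, W]
K: hit
V: hit
K: hit
W: hit
V: hit
R: fault, evict K, frames [W, V, R]
V: hit
R: hit
Hits: 10 of 20 references → 10/20 = 0.5000.

0.50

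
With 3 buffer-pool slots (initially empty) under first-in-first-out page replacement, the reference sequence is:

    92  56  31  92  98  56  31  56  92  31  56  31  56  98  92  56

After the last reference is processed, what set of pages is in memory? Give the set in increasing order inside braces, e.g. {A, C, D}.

{56, 92, 98}

92 → miss, frames [92]
56 → miss, frames [92, 56]
31 → miss, frames [92, 56, 31]
92 → hit
98 → miss, evict 92, frames [56, 31, 98]
56 → hit
31 → hit
56 → hit
92 → miss, evict 56, frames [31, 98, 92]
31 → hit
56 → miss, evict 31, frames [98, 92, 56]
31 → miss, evict 98, frames [92, 56, 31]
56 → hit
98 → miss, evict 92, frames [56, 31, 98]
92 → miss, evict 56, frames [31, 98, 92]
56 → miss, evict 31, frames [98, 92, 56]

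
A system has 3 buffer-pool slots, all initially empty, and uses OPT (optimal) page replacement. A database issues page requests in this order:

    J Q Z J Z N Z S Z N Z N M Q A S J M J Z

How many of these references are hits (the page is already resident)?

10

J → fault, frames (J)
Q → fault, frames (J Q)
Z → fault, frames (J Q Z)
J → hit
Z → hit
N → fault, evict J, frames (Q Z N)
Z → hit
S → fault, evict Q, frames (Z N S)
Z → hit
N → hit
Z → hit
N → hit
M → fault, evict N, frames (Z S M)
Q → fault, evict Z, frames (S M Q)
A → fault, evict Q, frames (S M A)
S → hit
J → fault, evict A, frames (S M J)
M → hit
J → hit
Z → fault, evict J, frames (S M Z)
Hits: 10.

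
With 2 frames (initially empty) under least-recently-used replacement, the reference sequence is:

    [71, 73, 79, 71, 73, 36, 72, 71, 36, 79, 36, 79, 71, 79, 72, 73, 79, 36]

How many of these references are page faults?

15

71 → miss, frames (71)
73 → miss, frames (71 73)
79 → miss, evict 71, frames (73 79)
71 → miss, evict 73, frames (79 71)
73 → miss, evict 79, frames (71 73)
36 → miss, evict 71, frames (73 36)
72 → miss, evict 73, frames (36 72)
71 → miss, evict 36, frames (72 71)
36 → miss, evict 72, frames (71 36)
79 → miss, evict 71, frames (36 79)
36 → hit
79 → hit
71 → miss, evict 36, frames (79 71)
79 → hit
72 → miss, evict 71, frames (79 72)
73 → miss, evict 79, frames (72 73)
79 → miss, evict 72, frames (73 79)
36 → miss, evict 73, frames (79 36)
Page faults: 15.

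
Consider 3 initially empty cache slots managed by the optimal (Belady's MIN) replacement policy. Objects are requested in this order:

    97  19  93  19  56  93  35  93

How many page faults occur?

97 -> fault, frames [97]
19 -> fault, frames [97, 19]
93 -> fault, frames [97, 19, 93]
19 -> hit
56 -> fault, evict 19, frames [97, 93, 56]
93 -> hit
35 -> fault, evict 56, frames [97, 93, 35]
93 -> hit
Page faults: 5.

5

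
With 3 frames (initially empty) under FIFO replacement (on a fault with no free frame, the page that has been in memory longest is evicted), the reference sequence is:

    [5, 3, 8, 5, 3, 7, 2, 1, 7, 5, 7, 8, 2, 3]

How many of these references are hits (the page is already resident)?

5 → fault, frames {5}
3 → fault, frames {5,3}
8 → fault, frames {5,3,8}
5 → hit
3 → hit
7 → fault, evict 5, frames {3,8,7}
2 → fault, evict 3, frames {8,7,2}
1 → fault, evict 8, frames {7,2,1}
7 → hit
5 → fault, evict 7, frames {2,1,5}
7 → fault, evict 2, frames {1,5,7}
8 → fault, evict 1, frames {5,7,8}
2 → fault, evict 5, frames {7,8,2}
3 → fault, evict 7, frames {8,2,3}
Hits: 3.

3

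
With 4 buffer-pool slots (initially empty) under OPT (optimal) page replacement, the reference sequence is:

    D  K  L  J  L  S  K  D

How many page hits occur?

D: miss, frames (D)
K: miss, frames (D K)
L: miss, frames (D K L)
J: miss, frames (D K L J)
L: hit
S: miss, evict J, frames (D K L S)
K: hit
D: hit
Hits: 3.

3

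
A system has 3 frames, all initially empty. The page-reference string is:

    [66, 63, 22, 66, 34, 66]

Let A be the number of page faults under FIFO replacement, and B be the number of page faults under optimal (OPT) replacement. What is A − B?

Under FIFO: F F F . F F → 5 faults.
Under OPT: F F F . F . → 4 faults.
A − B = 5 − 4 = 1.

1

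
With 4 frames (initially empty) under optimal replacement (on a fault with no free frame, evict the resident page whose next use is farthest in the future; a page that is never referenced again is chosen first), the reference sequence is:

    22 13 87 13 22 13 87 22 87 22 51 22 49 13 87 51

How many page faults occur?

22 -> miss, frames {22}
13 -> miss, frames {22,13}
87 -> miss, frames {22,13,87}
13 -> hit
22 -> hit
13 -> hit
87 -> hit
22 -> hit
87 -> hit
22 -> hit
51 -> miss, frames {22,13,87,51}
22 -> hit
49 -> miss, evict 22, frames {13,87,51,49}
13 -> hit
87 -> hit
51 -> hit
Page faults: 5.

5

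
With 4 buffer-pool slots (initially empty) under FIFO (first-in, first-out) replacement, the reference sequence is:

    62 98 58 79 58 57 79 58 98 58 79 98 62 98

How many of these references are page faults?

62 -> miss, frames [62]
98 -> miss, frames [62, 98]
58 -> miss, frames [62, 98, 58]
79 -> miss, frames [62, 98, 58, 79]
58 -> hit
57 -> miss, evict 62, frames [98, 58, 79, 57]
79 -> hit
58 -> hit
98 -> hit
58 -> hit
79 -> hit
98 -> hit
62 -> miss, evict 98, frames [58, 79, 57, 62]
98 -> miss, evict 58, frames [79, 57, 62, 98]
Page faults: 7.

7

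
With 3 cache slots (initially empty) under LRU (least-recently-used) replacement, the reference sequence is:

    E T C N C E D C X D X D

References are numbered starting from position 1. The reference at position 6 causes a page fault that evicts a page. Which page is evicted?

T

pos 1: E -> miss, frames [E]
pos 2: T -> miss, frames [E, T]
pos 3: C -> miss, frames [E, T, C]
pos 4: N -> miss, evict E, frames [T, C, N]
pos 5: C -> hit
pos 6: E -> miss, evict T, frames [N, C, E]
At position 6, page T is evicted.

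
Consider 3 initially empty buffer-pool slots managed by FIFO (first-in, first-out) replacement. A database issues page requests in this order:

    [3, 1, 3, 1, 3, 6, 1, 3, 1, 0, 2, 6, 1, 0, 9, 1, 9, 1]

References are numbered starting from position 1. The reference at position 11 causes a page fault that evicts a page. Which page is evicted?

1

pos 1: 3: fault, frames [3]
pos 2: 1: fault, frames [3, 1]
pos 3: 3: hit
pos 4: 1: hit
pos 5: 3: hit
pos 6: 6: fault, frames [3, 1, 6]
pos 7: 1: hit
pos 8: 3: hit
pos 9: 1: hit
pos 10: 0: fault, evict 3, frames [1, 6, 0]
pos 11: 2: fault, evict 1, frames [6, 0, 2]
At position 11, page 1 is evicted.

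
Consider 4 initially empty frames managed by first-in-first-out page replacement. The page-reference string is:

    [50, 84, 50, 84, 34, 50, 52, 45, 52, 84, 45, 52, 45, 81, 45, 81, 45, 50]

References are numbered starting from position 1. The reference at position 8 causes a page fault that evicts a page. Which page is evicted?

50

pos 1: 50: miss, frames [50]
pos 2: 84: miss, frames [50, 84]
pos 3: 50: hit
pos 4: 84: hit
pos 5: 34: miss, frames [50, 84, 34]
pos 6: 50: hit
pos 7: 52: miss, frames [50, 84, 34, 52]
pos 8: 45: miss, evict 50, frames [84, 34, 52, 45]
At position 8, page 50 is evicted.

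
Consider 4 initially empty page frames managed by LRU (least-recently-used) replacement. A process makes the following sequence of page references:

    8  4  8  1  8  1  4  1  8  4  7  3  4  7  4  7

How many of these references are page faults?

8: fault, frames [8]
4: fault, frames [8, 4]
8: hit
1: fault, frames [4, 8, 1]
8: hit
1: hit
4: hit
1: hit
8: hit
4: hit
7: fault, frames [1, 8, 4, 7]
3: fault, evict 1, frames [8, 4, 7, 3]
4: hit
7: hit
4: hit
7: hit
Page faults: 5.

5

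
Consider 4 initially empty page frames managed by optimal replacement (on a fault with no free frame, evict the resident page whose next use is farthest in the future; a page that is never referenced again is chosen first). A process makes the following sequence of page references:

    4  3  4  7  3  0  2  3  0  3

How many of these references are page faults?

5

4 → fault, frames [4]
3 → fault, frames [4, 3]
4 → hit
7 → fault, frames [4, 3, 7]
3 → hit
0 → fault, frames [4, 3, 7, 0]
2 → fault, evict 7, frames [4, 3, 0, 2]
3 → hit
0 → hit
3 → hit
Page faults: 5.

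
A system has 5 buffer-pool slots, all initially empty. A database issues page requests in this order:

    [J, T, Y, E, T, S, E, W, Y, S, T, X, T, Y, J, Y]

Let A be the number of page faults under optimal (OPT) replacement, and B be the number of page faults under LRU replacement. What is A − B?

Under OPT: F F F F . F . F . . . F . . . . → 7 faults.
Under LRU: F F F F . F . F . . . F . . F . → 8 faults.
A − B = 7 − 8 = -1.

-1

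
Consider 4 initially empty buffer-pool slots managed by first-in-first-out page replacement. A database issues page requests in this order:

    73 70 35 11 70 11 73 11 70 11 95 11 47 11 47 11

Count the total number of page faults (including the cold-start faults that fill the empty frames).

73 -> fault, frames [73]
70 -> fault, frames [73, 70]
35 -> fault, frames [73, 70, 35]
11 -> fault, frames [73, 70, 35, 11]
70 -> hit
11 -> hit
73 -> hit
11 -> hit
70 -> hit
11 -> hit
95 -> fault, evict 73, frames [70, 35, 11, 95]
11 -> hit
47 -> fault, evict 70, frames [35, 11, 95, 47]
11 -> hit
47 -> hit
11 -> hit
Page faults: 6.

6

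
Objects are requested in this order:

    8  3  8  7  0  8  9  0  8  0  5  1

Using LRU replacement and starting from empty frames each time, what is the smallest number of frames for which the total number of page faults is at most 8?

3

f=1: 12 faults
f=2: 10 faults
f=3: 7 faults
f=4: 7 faults
f=5: 7 faults
f=6: 7 faults
f=7: 7 faults
Smallest f with faults ≤ 8 is 3.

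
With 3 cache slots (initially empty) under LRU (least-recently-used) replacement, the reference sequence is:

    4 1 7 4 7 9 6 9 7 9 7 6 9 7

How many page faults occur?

5

4 → fault, frames [4]
1 → fault, frames [4, 1]
7 → fault, frames [4, 1, 7]
4 → hit
7 → hit
9 → fault, evict 1, frames [4, 7, 9]
6 → fault, evict 4, frames [7, 9, 6]
9 → hit
7 → hit
9 → hit
7 → hit
6 → hit
9 → hit
7 → hit
Page faults: 5.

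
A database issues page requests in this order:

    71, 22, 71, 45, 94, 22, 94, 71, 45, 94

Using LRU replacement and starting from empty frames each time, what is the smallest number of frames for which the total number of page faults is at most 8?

f=1: 10 faults
f=2: 8 faults
f=3: 7 faults
f=4: 4 faults
Smallest f with faults ≤ 8 is 2.

2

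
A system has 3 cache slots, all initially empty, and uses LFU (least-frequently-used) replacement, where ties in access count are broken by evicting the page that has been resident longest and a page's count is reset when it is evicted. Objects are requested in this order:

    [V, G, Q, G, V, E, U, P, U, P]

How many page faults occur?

8

V -> fault, frames {V}
G -> fault, frames {V,G}
Q -> fault, frames {V,G,Q}
G -> hit
V -> hit
E -> fault, evict Q, frames {V,G,E}
U -> fault, evict E, frames {V,G,U}
P -> fault, evict U, frames {V,G,P}
U -> fault, evict P, frames {V,G,U}
P -> fault, evict U, frames {V,G,P}
Page faults: 8.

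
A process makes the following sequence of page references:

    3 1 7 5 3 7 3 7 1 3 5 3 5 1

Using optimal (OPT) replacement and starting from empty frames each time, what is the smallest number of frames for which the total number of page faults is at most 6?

3

f=1: 14 faults
f=2: 8 faults
f=3: 5 faults
f=4: 4 faults
Smallest f with faults ≤ 6 is 3.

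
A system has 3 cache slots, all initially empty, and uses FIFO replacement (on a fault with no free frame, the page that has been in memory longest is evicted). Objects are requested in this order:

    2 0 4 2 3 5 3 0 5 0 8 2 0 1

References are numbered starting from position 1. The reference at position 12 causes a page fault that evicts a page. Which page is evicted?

pos 1: 2: fault, frames {2}
pos 2: 0: fault, frames {2,0}
pos 3: 4: fault, frames {2,0,4}
pos 4: 2: hit
pos 5: 3: fault, evict 2, frames {0,4,3}
pos 6: 5: fault, evict 0, frames {4,3,5}
pos 7: 3: hit
pos 8: 0: fault, evict 4, frames {3,5,0}
pos 9: 5: hit
pos 10: 0: hit
pos 11: 8: fault, evict 3, frames {5,0,8}
pos 12: 2: fault, evict 5, frames {0,8,2}
At position 12, page 5 is evicted.

5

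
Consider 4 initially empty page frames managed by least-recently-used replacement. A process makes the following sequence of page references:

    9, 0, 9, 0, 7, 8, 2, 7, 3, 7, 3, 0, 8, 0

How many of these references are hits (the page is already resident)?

9: fault, frames {9}
0: fault, frames {9,0}
9: hit
0: hit
7: fault, frames {9,0,7}
8: fault, frames {9,0,7,8}
2: fault, evict 9, frames {0,7,8,2}
7: hit
3: fault, evict 0, frames {8,2,7,3}
7: hit
3: hit
0: fault, evict 8, frames {2,7,3,0}
8: fault, evict 2, frames {7,3,0,8}
0: hit
Hits: 6.

6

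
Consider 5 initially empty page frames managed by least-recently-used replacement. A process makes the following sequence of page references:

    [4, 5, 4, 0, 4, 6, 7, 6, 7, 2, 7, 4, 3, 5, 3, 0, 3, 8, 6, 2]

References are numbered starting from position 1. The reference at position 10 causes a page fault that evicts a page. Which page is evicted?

5

pos 1: 4 → fault, frames [4]
pos 2: 5 → fault, frames [4, 5]
pos 3: 4 → hit
pos 4: 0 → fault, frames [5, 4, 0]
pos 5: 4 → hit
pos 6: 6 → fault, frames [5, 0, 4, 6]
pos 7: 7 → fault, frames [5, 0, 4, 6, 7]
pos 8: 6 → hit
pos 9: 7 → hit
pos 10: 2 → fault, evict 5, frames [0, 4, 6, 7, 2]
At position 10, page 5 is evicted.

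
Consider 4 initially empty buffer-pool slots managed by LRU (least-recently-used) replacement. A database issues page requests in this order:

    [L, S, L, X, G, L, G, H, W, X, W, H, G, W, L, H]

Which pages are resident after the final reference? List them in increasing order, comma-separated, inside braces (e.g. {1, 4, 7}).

L -> miss, frames (L)
S -> miss, frames (L S)
L -> hit
X -> miss, frames (S L X)
G -> miss, frames (S L X G)
L -> hit
G -> hit
H -> miss, evict S, frames (X L G H)
W -> miss, evict X, frames (L G H W)
X -> miss, evict L, frames (G H W X)
W -> hit
H -> hit
G -> hit
W -> hit
L -> miss, evict X, frames (H G W L)
H -> hit

{G, H, L, W}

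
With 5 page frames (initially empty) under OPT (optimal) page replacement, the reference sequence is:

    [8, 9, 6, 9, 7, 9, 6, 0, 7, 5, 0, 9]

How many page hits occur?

6

8 → miss, frames {8}
9 → miss, frames {8,9}
6 → miss, frames {8,9,6}
9 → hit
7 → miss, frames {8,9,6,7}
9 → hit
6 → hit
0 → miss, frames {8,9,6,7,0}
7 → hit
5 → miss, evict 7, frames {8,9,6,0,5}
0 → hit
9 → hit
Hits: 6.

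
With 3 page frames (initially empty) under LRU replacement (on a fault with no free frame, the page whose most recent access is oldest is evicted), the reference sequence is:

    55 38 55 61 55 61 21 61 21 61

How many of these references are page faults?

55: fault, frames [55]
38: fault, frames [55, 38]
55: hit
61: fault, frames [38, 55, 61]
55: hit
61: hit
21: fault, evict 38, frames [55, 61, 21]
61: hit
21: hit
61: hit
Page faults: 4.

4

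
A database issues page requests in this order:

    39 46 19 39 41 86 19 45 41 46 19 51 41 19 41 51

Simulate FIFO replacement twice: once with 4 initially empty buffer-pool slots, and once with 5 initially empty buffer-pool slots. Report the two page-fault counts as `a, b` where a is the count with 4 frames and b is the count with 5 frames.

10, 7

4 frames: F F F . F F . F . F F F F . . . → 10 faults.
5 frames: F F F . F F . F . . . F . . . . → 7 faults.
7 < 10: adding a frame reduced faults, as is typical.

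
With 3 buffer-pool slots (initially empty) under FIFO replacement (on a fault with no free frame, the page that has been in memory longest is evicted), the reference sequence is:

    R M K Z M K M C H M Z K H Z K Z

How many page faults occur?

R → miss, frames {R}
M → miss, frames {R,M}
K → miss, frames {R,M,K}
Z → miss, evict R, frames {M,K,Z}
M → hit
K → hit
M → hit
C → miss, evict M, frames {K,Z,C}
H → miss, evict K, frames {Z,C,H}
M → miss, evict Z, frames {C,H,M}
Z → miss, evict C, frames {H,M,Z}
K → miss, evict H, frames {M,Z,K}
H → miss, evict M, frames {Z,K,H}
Z → hit
K → hit
Z → hit
Page faults: 10.

10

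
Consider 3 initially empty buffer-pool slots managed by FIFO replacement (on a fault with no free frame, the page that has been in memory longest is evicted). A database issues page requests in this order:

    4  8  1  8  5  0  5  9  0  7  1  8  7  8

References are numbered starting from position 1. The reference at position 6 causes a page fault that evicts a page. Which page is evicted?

8

pos 1: 4 -> miss, frames (4)
pos 2: 8 -> miss, frames (4 8)
pos 3: 1 -> miss, frames (4 8 1)
pos 4: 8 -> hit
pos 5: 5 -> miss, evict 4, frames (8 1 5)
pos 6: 0 -> miss, evict 8, frames (1 5 0)
At position 6, page 8 is evicted.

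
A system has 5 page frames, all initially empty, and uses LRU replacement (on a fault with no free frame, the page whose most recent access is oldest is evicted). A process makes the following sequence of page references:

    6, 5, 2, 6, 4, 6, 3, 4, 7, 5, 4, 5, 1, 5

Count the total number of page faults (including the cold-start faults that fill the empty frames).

6 -> fault, frames [6]
5 -> fault, frames [6, 5]
2 -> fault, frames [6, 5, 2]
6 -> hit
4 -> fault, frames [5, 2, 6, 4]
6 -> hit
3 -> fault, frames [5, 2, 4, 6, 3]
4 -> hit
7 -> fault, evict 5, frames [2, 6, 3, 4, 7]
5 -> fault, evict 2, frames [6, 3, 4, 7, 5]
4 -> hit
5 -> hit
1 -> fault, evict 6, frames [3, 7, 4, 5, 1]
5 -> hit
Page faults: 8.

8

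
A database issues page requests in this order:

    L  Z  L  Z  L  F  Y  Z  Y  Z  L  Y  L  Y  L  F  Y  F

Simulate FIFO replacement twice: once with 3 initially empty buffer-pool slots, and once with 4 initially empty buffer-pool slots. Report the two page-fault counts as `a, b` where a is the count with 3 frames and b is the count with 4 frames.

5, 4

3 frames: F F . . . F F . . . F . . . . . . . → 5 faults.
4 frames: F F . . . F F . . . . . . . . . . . → 4 faults.
4 < 5: adding a frame reduced faults, as is typical.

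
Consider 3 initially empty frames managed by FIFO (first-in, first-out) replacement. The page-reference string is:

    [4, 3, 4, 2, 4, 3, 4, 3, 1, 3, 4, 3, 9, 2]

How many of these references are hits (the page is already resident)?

4: fault, frames {4}
3: fault, frames {4,3}
4: hit
2: fault, frames {4,3,2}
4: hit
3: hit
4: hit
3: hit
1: fault, evict 4, frames {3,2,1}
3: hit
4: fault, evict 3, frames {2,1,4}
3: fault, evict 2, frames {1,4,3}
9: fault, evict 1, frames {4,3,9}
2: fault, evict 4, frames {3,9,2}
Hits: 6.

6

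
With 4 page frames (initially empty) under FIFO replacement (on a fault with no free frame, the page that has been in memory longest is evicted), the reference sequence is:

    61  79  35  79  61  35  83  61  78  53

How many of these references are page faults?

61 -> fault, frames (61)
79 -> fault, frames (61 79)
35 -> fault, frames (61 79 35)
79 -> hit
61 -> hit
35 -> hit
83 -> fault, frames (61 79 35 83)
61 -> hit
78 -> fault, evict 61, frames (79 35 83 78)
53 -> fault, evict 79, frames (35 83 78 53)
Page faults: 6.

6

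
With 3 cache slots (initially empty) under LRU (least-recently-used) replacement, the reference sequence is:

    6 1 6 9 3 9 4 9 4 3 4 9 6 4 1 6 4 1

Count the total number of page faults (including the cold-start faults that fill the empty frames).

7

6 -> fault, frames (6)
1 -> fault, frames (6 1)
6 -> hit
9 -> fault, frames (1 6 9)
3 -> fault, evict 1, frames (6 9 3)
9 -> hit
4 -> fault, evict 6, frames (3 9 4)
9 -> hit
4 -> hit
3 -> hit
4 -> hit
9 -> hit
6 -> fault, evict 3, frames (4 9 6)
4 -> hit
1 -> fault, evict 9, frames (6 4 1)
6 -> hit
4 -> hit
1 -> hit
Page faults: 7.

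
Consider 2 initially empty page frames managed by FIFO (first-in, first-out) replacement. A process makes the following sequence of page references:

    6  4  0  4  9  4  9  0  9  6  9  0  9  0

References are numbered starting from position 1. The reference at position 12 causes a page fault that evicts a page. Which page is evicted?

9

pos 1: 6 -> miss, frames {6}
pos 2: 4 -> miss, frames {6,4}
pos 3: 0 -> miss, evict 6, frames {4,0}
pos 4: 4 -> hit
pos 5: 9 -> miss, evict 4, frames {0,9}
pos 6: 4 -> miss, evict 0, frames {9,4}
pos 7: 9 -> hit
pos 8: 0 -> miss, evict 9, frames {4,0}
pos 9: 9 -> miss, evict 4, frames {0,9}
pos 10: 6 -> miss, evict 0, frames {9,6}
pos 11: 9 -> hit
pos 12: 0 -> miss, evict 9, frames {6,0}
At position 12, page 9 is evicted.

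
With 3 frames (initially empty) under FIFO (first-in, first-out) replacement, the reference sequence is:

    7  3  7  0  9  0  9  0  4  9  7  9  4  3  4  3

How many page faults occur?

7 -> miss, frames {7}
3 -> miss, frames {7,3}
7 -> hit
0 -> miss, frames {7,3,0}
9 -> miss, evict 7, frames {3,0,9}
0 -> hit
9 -> hit
0 -> hit
4 -> miss, evict 3, frames {0,9,4}
9 -> hit
7 -> miss, evict 0, frames {9,4,7}
9 -> hit
4 -> hit
3 -> miss, evict 9, frames {4,7,3}
4 -> hit
3 -> hit
Page faults: 7.

7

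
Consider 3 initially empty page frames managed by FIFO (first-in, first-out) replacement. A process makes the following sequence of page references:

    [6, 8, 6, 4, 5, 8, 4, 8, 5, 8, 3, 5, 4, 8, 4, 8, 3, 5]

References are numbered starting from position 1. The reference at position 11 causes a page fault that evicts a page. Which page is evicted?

8

pos 1: 6: fault, frames (6)
pos 2: 8: fault, frames (6 8)
pos 3: 6: hit
pos 4: 4: fault, frames (6 8 4)
pos 5: 5: fault, evict 6, frames (8 4 5)
pos 6: 8: hit
pos 7: 4: hit
pos 8: 8: hit
pos 9: 5: hit
pos 10: 8: hit
pos 11: 3: fault, evict 8, frames (4 5 3)
At position 11, page 8 is evicted.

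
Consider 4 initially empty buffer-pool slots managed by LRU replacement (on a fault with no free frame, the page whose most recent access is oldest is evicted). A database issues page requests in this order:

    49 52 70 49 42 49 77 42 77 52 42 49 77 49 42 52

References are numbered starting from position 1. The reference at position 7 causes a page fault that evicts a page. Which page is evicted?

pos 1: 49: miss, frames (49)
pos 2: 52: miss, frames (49 52)
pos 3: 70: miss, frames (49 52 70)
pos 4: 49: hit
pos 5: 42: miss, frames (52 70 49 42)
pos 6: 49: hit
pos 7: 77: miss, evict 52, frames (70 42 49 77)
At position 7, page 52 is evicted.

52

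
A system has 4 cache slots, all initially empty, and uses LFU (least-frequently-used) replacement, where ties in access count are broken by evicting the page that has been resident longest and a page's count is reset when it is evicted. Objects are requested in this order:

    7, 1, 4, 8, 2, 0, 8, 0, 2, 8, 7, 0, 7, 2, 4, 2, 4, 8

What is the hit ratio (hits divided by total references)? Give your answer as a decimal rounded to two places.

7 → fault, frames [7]
1 → fault, frames [7, 1]
4 → fault, frames [7, 1, 4]
8 → fault, frames [7, 1, 4, 8]
2 → fault, evict 7, frames [1, 4, 8, 2]
0 → fault, evict 1, frames [4, 8, 2, 0]
8 → hit
0 → hit
2 → hit
8 → hit
7 → fault, evict 4, frames [8, 2, 0, 7]
0 → hit
7 → hit
2 → hit
4 → fault, evict 7, frames [8, 2, 0, 4]
2 → hit
4 → hit
8 → hit
Hits: 10 of 18 references → 10/18 = 0.5556.

0.56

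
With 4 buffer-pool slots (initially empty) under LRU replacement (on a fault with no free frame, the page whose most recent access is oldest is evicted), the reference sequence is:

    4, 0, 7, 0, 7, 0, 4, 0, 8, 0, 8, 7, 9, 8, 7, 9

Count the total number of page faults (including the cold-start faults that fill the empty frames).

5

4 -> miss, frames {4}
0 -> miss, frames {4,0}
7 -> miss, frames {4,0,7}
0 -> hit
7 -> hit
0 -> hit
4 -> hit
0 -> hit
8 -> miss, frames {7,4,0,8}
0 -> hit
8 -> hit
7 -> hit
9 -> miss, evict 4, frames {0,8,7,9}
8 -> hit
7 -> hit
9 -> hit
Page faults: 5.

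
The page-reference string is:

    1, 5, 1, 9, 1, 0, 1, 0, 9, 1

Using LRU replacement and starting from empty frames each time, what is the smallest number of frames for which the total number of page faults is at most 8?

f=1: 10 faults
f=2: 6 faults
f=3: 4 faults
f=4: 4 faults
Smallest f with faults ≤ 8 is 2.

2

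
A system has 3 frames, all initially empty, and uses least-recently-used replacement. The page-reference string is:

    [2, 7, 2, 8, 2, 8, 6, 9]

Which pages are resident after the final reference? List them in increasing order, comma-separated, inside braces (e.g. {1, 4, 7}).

{6, 8, 9}

2: miss, frames {2}
7: miss, frames {2,7}
2: hit
8: miss, frames {7,2,8}
2: hit
8: hit
6: miss, evict 7, frames {2,8,6}
9: miss, evict 2, frames {8,6,9}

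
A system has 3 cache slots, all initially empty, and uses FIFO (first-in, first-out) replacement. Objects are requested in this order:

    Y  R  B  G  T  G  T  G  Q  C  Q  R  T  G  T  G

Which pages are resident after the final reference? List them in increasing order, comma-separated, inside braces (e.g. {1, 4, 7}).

Y -> miss, frames [Y]
R -> miss, frames [Y, R]
B -> miss, frames [Y, R, B]
G -> miss, evict Y, frames [R, B, G]
T -> miss, evict R, frames [B, G, T]
G -> hit
T -> hit
G -> hit
Q -> miss, evict B, frames [G, T, Q]
C -> miss, evict G, frames [T, Q, C]
Q -> hit
R -> miss, evict T, frames [Q, C, R]
T -> miss, evict Q, frames [C, R, T]
G -> miss, evict C, frames [R, T, G]
T -> hit
G -> hit

{G, R, T}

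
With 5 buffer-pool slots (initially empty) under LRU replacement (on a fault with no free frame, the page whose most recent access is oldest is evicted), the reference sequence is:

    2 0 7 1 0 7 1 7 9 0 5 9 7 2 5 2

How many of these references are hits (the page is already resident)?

9

2: fault, frames {2}
0: fault, frames {2,0}
7: fault, frames {2,0,7}
1: fault, frames {2,0,7,1}
0: hit
7: hit
1: hit
7: hit
9: fault, frames {2,0,1,7,9}
0: hit
5: fault, evict 2, frames {1,7,9,0,5}
9: hit
7: hit
2: fault, evict 1, frames {0,5,9,7,2}
5: hit
2: hit
Hits: 9.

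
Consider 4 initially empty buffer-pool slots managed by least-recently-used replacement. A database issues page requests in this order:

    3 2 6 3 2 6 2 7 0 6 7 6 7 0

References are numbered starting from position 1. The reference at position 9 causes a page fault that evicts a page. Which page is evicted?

pos 1: 3 → fault, frames (3)
pos 2: 2 → fault, frames (3 2)
pos 3: 6 → fault, frames (3 2 6)
pos 4: 3 → hit
pos 5: 2 → hit
pos 6: 6 → hit
pos 7: 2 → hit
pos 8: 7 → fault, frames (3 6 2 7)
pos 9: 0 → fault, evict 3, frames (6 2 7 0)
At position 9, page 3 is evicted.

3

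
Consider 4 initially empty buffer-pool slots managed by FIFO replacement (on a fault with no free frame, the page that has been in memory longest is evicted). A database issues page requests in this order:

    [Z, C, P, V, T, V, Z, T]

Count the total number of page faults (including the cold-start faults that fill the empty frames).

Z -> miss, frames (Z)
C -> miss, frames (Z C)
P -> miss, frames (Z C P)
V -> miss, frames (Z C P V)
T -> miss, evict Z, frames (C P V T)
V -> hit
Z -> miss, evict C, frames (P V T Z)
T -> hit
Page faults: 6.

6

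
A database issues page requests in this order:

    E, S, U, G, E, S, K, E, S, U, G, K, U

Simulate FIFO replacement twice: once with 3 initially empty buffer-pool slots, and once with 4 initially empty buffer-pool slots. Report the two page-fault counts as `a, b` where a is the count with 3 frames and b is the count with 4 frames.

3 frames: F F F F F F F . . F F . . → 9 faults.
4 frames: F F F F . . F F F F F F . → 10 faults.
10 > 9: adding a frame increased faults — Belady's anomaly.

9, 10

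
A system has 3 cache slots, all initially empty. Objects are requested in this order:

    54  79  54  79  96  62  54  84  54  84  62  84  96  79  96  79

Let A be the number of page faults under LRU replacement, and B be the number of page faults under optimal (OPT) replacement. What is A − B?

1

Under LRU: F F . . F F F F . . . . F F . . → 8 faults.
Under OPT: F F . . F F . F . . . . F F . . → 7 faults.
A − B = 8 − 7 = 1.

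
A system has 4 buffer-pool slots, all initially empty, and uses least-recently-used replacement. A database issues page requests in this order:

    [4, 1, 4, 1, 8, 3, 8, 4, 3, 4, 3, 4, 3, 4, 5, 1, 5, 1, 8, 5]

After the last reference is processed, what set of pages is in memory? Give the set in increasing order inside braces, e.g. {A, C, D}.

4 → miss, frames {4}
1 → miss, frames {4,1}
4 → hit
1 → hit
8 → miss, frames {4,1,8}
3 → miss, frames {4,1,8,3}
8 → hit
4 → hit
3 → hit
4 → hit
3 → hit
4 → hit
3 → hit
4 → hit
5 → miss, evict 1, frames {8,3,4,5}
1 → miss, evict 8, frames {3,4,5,1}
5 → hit
1 → hit
8 → miss, evict 3, frames {4,5,1,8}
5 → hit

{1, 4, 5, 8}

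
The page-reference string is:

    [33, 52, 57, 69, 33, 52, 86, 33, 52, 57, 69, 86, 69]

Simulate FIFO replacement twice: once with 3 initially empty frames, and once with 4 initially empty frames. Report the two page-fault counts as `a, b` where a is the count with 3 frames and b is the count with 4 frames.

3 frames: F F F F F F F . . F F . . → 9 faults.
4 frames: F F F F . . F F F F F F . → 10 faults.
10 > 9: adding a frame increased faults — Belady's anomaly.

9, 10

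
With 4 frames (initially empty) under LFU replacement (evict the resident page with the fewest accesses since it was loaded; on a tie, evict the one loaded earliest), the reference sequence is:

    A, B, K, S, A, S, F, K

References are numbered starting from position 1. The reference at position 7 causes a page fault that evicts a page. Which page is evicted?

B

pos 1: A → miss, frames {A}
pos 2: B → miss, frames {A,B}
pos 3: K → miss, frames {A,B,K}
pos 4: S → miss, frames {A,B,K,S}
pos 5: A → hit
pos 6: S → hit
pos 7: F → miss, evict B, frames {A,K,S,F}
At position 7, page B is evicted.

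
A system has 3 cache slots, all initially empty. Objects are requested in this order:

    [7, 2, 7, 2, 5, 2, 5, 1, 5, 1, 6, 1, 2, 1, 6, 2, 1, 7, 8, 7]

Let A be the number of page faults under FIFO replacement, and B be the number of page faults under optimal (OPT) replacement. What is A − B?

1

Under FIFO: F F . . F . . F . . F . F . . . . F F . → 8 faults.
Under OPT: F F . . F . . F . . F . . . . . . F F . → 7 faults.
A − B = 8 − 7 = 1.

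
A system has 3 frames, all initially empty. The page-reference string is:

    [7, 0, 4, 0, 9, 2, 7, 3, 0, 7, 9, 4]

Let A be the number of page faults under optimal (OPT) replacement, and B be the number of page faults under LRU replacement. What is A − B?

Under OPT: F F F . F F . F . . F F → 8 faults.
Under LRU: F F F . F F F F F . F F → 10 faults.
A − B = 8 − 10 = -2.

-2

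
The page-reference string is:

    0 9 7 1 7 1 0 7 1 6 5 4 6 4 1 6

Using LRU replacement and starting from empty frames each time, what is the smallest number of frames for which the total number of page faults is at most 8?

f=1: 16 faults
f=2: 13 faults
f=3: 9 faults
f=4: 7 faults
f=5: 7 faults
f=6: 7 faults
f=7: 7 faults
Smallest f with faults ≤ 8 is 4.

4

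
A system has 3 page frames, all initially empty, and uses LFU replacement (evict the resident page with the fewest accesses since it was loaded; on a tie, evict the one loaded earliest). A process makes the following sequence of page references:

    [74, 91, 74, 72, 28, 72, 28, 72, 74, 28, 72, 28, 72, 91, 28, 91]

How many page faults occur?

5

74 → fault, frames (74)
91 → fault, frames (74 91)
74 → hit
72 → fault, frames (74 91 72)
28 → fault, evict 91, frames (74 72 28)
72 → hit
28 → hit
72 → hit
74 → hit
28 → hit
72 → hit
28 → hit
72 → hit
91 → fault, evict 74, frames (72 28 91)
28 → hit
91 → hit
Page faults: 5.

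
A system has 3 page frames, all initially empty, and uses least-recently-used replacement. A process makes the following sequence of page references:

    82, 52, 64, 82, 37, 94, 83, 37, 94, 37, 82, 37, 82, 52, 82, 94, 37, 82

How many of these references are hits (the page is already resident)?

8

82 → fault, frames {82}
52 → fault, frames {82,52}
64 → fault, frames {82,52,64}
82 → hit
37 → fault, evict 52, frames {64,82,37}
94 → fault, evict 64, frames {82,37,94}
83 → fault, evict 82, frames {37,94,83}
37 → hit
94 → hit
37 → hit
82 → fault, evict 83, frames {94,37,82}
37 → hit
82 → hit
52 → fault, evict 94, frames {37,82,52}
82 → hit
94 → fault, evict 37, frames {52,82,94}
37 → fault, evict 52, frames {82,94,37}
82 → hit
Hits: 8.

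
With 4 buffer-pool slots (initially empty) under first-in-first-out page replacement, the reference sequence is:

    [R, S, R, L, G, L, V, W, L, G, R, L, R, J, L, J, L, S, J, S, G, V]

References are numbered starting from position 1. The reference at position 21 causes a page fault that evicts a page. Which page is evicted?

R

pos 1: R: fault, frames [R]
pos 2: S: fault, frames [R, S]
pos 3: R: hit
pos 4: L: fault, frames [R, S, L]
pos 5: G: fault, frames [R, S, L, G]
pos 6: L: hit
pos 7: V: fault, evict R, frames [S, L, G, V]
pos 8: W: fault, evict S, frames [L, G, V, W]
pos 9: L: hit
pos 10: G: hit
pos 11: R: fault, evict L, frames [G, V, W, R]
pos 12: L: fault, evict G, frames [V, W, R, L]
pos 13: R: hit
pos 14: J: fault, evict V, frames [W, R, L, J]
pos 15: L: hit
pos 16: J: hit
pos 17: L: hit
pos 18: S: fault, evict W, frames [R, L, J, S]
pos 19: J: hit
pos 20: S: hit
pos 21: G: fault, evict R, frames [L, J, S, G]
At position 21, page R is evicted.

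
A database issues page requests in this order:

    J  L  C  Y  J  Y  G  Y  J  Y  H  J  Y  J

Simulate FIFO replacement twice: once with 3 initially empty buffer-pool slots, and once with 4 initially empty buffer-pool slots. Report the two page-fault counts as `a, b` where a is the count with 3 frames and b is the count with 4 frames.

9, 7

3 frames: F F F F F . F . . . F . F F → 9 faults.
4 frames: F F F F . . F . F . F . . . → 7 faults.
7 < 9: adding a frame reduced faults, as is typical.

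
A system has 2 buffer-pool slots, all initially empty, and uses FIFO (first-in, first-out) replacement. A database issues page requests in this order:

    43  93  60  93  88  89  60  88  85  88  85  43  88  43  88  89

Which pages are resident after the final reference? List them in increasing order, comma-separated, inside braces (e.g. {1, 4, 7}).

{88, 89}

43 → miss, frames (43)
93 → miss, frames (43 93)
60 → miss, evict 43, frames (93 60)
93 → hit
88 → miss, evict 93, frames (60 88)
89 → miss, evict 60, frames (88 89)
60 → miss, evict 88, frames (89 60)
88 → miss, evict 89, frames (60 88)
85 → miss, evict 60, frames (88 85)
88 → hit
85 → hit
43 → miss, evict 88, frames (85 43)
88 → miss, evict 85, frames (43 88)
43 → hit
88 → hit
89 → miss, evict 43, frames (88 89)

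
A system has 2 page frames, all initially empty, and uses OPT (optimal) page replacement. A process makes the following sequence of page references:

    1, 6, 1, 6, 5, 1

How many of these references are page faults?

3

1 -> miss, frames (1)
6 -> miss, frames (1 6)
1 -> hit
6 -> hit
5 -> miss, evict 6, frames (1 5)
1 -> hit
Page faults: 3.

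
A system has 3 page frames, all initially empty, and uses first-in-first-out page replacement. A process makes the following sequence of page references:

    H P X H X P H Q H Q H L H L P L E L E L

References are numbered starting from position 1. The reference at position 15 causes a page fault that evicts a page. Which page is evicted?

pos 1: H → miss, frames (H)
pos 2: P → miss, frames (H P)
pos 3: X → miss, frames (H P X)
pos 4: H → hit
pos 5: X → hit
pos 6: P → hit
pos 7: H → hit
pos 8: Q → miss, evict H, frames (P X Q)
pos 9: H → miss, evict P, frames (X Q H)
pos 10: Q → hit
pos 11: H → hit
pos 12: L → miss, evict X, frames (Q H L)
pos 13: H → hit
pos 14: L → hit
pos 15: P → miss, evict Q, frames (H L P)
At position 15, page Q is evicted.

Q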